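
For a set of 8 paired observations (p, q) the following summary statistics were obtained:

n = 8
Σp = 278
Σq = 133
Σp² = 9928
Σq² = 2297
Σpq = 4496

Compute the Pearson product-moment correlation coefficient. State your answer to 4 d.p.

r = (nΣpq − ΣpΣq) / √[(nΣp² − (Σp)²)(nΣq² − (Σq)²)]
Numerator: 8×4496 − 278×133 = -1006
Denominator: √[(79424 − 77284)(18376 − 17689)] = √[2140 × 687] = 1212.5098
r = -1006 / 1212.5098 ≈ -0.8297

-0.8297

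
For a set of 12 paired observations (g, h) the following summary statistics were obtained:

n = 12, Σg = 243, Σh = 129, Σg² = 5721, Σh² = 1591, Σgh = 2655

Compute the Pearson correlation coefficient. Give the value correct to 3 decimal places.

0.106

r = (nΣgh − ΣgΣh) / √[(nΣg² − (Σg)²)(nΣh² − (Σh)²)]
Numerator: 12×2655 − 243×129 = 513
Denominator: √[(68652 − 59049)(19092 − 16641)] = √[9603 × 2451] = 4851.4898
r = 513 / 4851.4898 ≈ 0.106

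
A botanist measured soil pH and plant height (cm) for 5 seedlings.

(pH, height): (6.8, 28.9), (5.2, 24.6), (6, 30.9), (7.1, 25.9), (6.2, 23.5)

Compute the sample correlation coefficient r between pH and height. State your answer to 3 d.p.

0.202

n = 5, Σx = 31.3, Σy = 133.8, Σx² = 198.13, Σy² = 3618.24, Σxy = 839.43
nΣxy − ΣxΣy = 4197.15 − 4187.94 = 9.21
nΣx² − (Σx)² = 990.65 − 979.69 = 10.96; nΣy² − (Σy)² = 18091.2 − 17902.44 = 188.76
r = 9.21 / √(10.96 × 188.76) = 9.21 / 45.4842 ≈ 0.202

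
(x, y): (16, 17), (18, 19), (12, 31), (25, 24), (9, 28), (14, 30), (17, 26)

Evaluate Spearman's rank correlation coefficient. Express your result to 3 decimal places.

-0.643

Rank x: 4, 6, 2, 7, 1, 3, 5
Rank y: 1, 2, 7, 3, 5, 6, 4
d = rank(x) − rank(y): 3, 4, -5, 4, -4, -3, 1; Σd² = 92
ρ = 1 − 6Σd² / [n(n²−1)] = 1 − 6×92 / (7×48) = 1 − 552/336 ≈ -0.643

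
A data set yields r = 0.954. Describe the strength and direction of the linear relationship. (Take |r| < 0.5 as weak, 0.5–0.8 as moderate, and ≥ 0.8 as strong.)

strong positive

r = 0.954 > 0 so the relationship is positive.
|r| = 0.954, which falls in the strong range.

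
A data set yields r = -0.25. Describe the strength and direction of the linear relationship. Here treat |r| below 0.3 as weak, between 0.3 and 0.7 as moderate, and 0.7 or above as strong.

weak negative

r = -0.25 < 0 so the relationship is negative.
|r| = 0.25, which falls in the weak range.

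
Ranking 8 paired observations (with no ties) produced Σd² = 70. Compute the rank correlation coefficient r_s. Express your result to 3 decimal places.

ρ = 1 − 6Σd² / [n(n²−1)] = 1 − 6×70 / (8×63)
  = 1 − 420/504 = 1 − 0.8333 ≈ 0.167

0.167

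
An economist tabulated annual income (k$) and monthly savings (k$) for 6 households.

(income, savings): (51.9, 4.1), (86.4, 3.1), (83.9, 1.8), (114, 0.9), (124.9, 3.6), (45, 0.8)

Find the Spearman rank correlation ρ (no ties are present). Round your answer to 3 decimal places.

Rank income: 2, 4, 3, 5, 6, 1
Rank savings: 6, 4, 3, 2, 5, 1
d = rank(income) − rank(savings): -4, 0, 0, 3, 1, 0; Σd² = 26
ρ = 1 − 6Σd² / [n(n²−1)] = 1 − 6×26 / (6×35) = 1 − 156/210 ≈ 0.257

0.257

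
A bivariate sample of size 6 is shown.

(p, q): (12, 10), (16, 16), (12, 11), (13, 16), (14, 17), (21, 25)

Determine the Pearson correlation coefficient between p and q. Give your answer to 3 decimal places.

0.931

n = 6, Σp = 88, Σq = 95, Σp² = 1350, Σq² = 1647, Σpq = 1479
nΣpq − ΣpΣq = 8874 − 8360 = 514
nΣp² − (Σp)² = 8100 − 7744 = 356; nΣq² − (Σq)² = 9882 − 9025 = 857
r = 514 / √(356 × 857) = 514 / 552.3513 ≈ 0.931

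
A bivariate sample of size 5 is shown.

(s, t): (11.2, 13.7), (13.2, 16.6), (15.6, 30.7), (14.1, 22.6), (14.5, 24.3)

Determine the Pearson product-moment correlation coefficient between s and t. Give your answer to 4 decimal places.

n = 5, Σs = 68.6, Σt = 107.9, Σs² = 952.1, Σt² = 2506.99, Σst = 1522.49
nΣst − ΣsΣt = 7612.45 − 7401.94 = 210.51
nΣs² − (Σs)² = 4760.5 − 4705.96 = 54.54; nΣt² − (Σt)² = 12534.95 − 11642.41 = 892.54
r = 210.51 / √(54.54 × 892.54) = 210.51 / 220.6335 ≈ 0.9541

0.9541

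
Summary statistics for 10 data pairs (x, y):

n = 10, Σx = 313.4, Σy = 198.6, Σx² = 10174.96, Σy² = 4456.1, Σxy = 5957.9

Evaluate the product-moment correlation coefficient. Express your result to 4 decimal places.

r = (nΣxy − ΣxΣy) / √[(nΣx² − (Σx)²)(nΣy² − (Σy)²)]
Numerator: 10×5957.9 − 313.4×198.6 = -2662.24
Denominator: √[(101749.6 − 98219.56)(44561 − 39441.96)] = √[3530.04 × 5119.04] = 4250.9312
r = -2662.24 / 4250.9312 ≈ -0.6263

-0.6263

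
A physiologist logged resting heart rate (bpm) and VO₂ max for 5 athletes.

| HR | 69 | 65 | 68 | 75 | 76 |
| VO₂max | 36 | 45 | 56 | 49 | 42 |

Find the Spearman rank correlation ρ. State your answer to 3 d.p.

Rank HR: 3, 1, 2, 4, 5
Rank VO₂max: 1, 3, 5, 4, 2
d = rank(HR) − rank(VO₂max): 2, -2, -3, 0, 3; Σd² = 26
ρ = 1 − 6Σd² / [n(n²−1)] = 1 − 6×26 / (5×24) = 1 − 156/120 ≈ -0.300

-0.300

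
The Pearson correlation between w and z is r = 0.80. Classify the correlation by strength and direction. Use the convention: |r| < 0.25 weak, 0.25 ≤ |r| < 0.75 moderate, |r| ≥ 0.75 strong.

strong positive

r = 0.80 > 0 so the relationship is positive.
|r| = 0.80, which falls in the strong range.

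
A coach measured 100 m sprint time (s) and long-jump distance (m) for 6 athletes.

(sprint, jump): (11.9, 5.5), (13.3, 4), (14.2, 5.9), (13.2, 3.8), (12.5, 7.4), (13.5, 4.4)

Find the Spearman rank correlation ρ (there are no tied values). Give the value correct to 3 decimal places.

Rank sprint: 1, 4, 6, 3, 2, 5
Rank jump: 4, 2, 5, 1, 6, 3
d = rank(sprint) − rank(jump): -3, 2, 1, 2, -4, 2; Σd² = 38
ρ = 1 − 6Σd² / [n(n²−1)] = 1 − 6×38 / (6×35) = 1 − 228/210 ≈ -0.086

-0.086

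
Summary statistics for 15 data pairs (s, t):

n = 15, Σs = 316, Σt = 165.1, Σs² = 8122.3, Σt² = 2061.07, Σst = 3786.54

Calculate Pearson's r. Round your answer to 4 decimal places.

0.5160

r = (nΣst − ΣsΣt) / √[(nΣs² − (Σs)²)(nΣt² − (Σt)²)]
Numerator: 15×3786.54 − 316×165.1 = 4626.5
Denominator: √[(121834.5 − 99856)(30916.05 − 27258.01)] = √[21978.5 × 3658.04] = 8966.5061
r = 4626.5 / 8966.5061 ≈ 0.5160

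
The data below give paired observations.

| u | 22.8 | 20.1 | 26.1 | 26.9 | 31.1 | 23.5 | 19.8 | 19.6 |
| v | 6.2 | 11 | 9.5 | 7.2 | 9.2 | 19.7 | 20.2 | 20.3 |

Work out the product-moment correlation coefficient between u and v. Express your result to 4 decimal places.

-0.5800

n = 8, Σu = 189.9, Σv = 103.3, Σu² = 4624.33, Σv² = 1594.39, Σuv = 2351
nΣuv − ΣuΣv = 18808 − 19616.67 = -808.67
nΣu² − (Σu)² = 36994.64 − 36062.01 = 932.63; nΣv² − (Σv)² = 12755.12 − 10670.89 = 2084.23
r = -808.67 / √(932.63 × 2084.23) = -808.67 / 1394.2078 ≈ -0.5800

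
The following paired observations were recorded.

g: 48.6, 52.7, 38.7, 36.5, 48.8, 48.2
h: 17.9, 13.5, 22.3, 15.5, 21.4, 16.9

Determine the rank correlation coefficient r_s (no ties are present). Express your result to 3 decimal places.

-0.200

Rank g: 4, 6, 2, 1, 5, 3
Rank h: 4, 1, 6, 2, 5, 3
d = rank(g) − rank(h): 0, 5, -4, -1, 0, 0; Σd² = 42
ρ = 1 − 6Σd² / [n(n²−1)] = 1 − 6×42 / (6×35) = 1 − 252/210 ≈ -0.200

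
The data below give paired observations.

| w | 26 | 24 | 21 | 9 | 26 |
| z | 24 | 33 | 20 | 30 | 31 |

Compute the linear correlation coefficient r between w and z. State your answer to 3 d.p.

-0.088

n = 5, Σw = 106, Σz = 138, Σw² = 2450, Σz² = 3926, Σwz = 2912
nΣwz − ΣwΣz = 14560 − 14628 = -68
nΣw² − (Σw)² = 12250 − 11236 = 1014; nΣz² − (Σz)² = 19630 − 19044 = 586
r = -68 / √(1014 × 586) = -68 / 770.8463 ≈ -0.088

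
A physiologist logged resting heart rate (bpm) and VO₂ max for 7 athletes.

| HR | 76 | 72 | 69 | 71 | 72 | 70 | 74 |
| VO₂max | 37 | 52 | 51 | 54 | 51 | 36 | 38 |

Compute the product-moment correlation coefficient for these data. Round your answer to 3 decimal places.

-0.475

n = 7, Σx = 504, Σy = 319, Σx² = 36322, Σy² = 14931, Σxy = 22913
nΣxy − ΣxΣy = 160391 − 160776 = -385
nΣx² − (Σx)² = 254254 − 254016 = 238; nΣy² − (Σy)² = 104517 − 101761 = 2756
r = -385 / √(238 × 2756) = -385 / 809.8938 ≈ -0.475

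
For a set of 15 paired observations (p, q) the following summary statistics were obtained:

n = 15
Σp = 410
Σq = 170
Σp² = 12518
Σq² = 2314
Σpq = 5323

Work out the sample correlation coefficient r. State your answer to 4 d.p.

r = (nΣpq − ΣpΣq) / √[(nΣp² − (Σp)²)(nΣq² − (Σq)²)]
Numerator: 15×5323 − 410×170 = 10145
Denominator: √[(187770 − 168100)(34710 − 28900)] = √[19670 × 5810] = 10690.3087
r = 10145 / 10690.3087 ≈ 0.9490

0.9490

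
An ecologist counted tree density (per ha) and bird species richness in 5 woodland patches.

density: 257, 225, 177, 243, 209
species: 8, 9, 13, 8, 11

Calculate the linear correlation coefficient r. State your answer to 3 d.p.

n = 5, Σx = 1111, Σy = 49, Σx² = 250733, Σy² = 499, Σxy = 10625
nΣxy − ΣxΣy = 53125 − 54439 = -1314
nΣx² − (Σx)² = 1253665 − 1234321 = 19344; nΣy² − (Σy)² = 2495 − 2401 = 94
r = -1314 / √(19344 × 94) = -1314 / 1348.4569 ≈ -0.974

-0.974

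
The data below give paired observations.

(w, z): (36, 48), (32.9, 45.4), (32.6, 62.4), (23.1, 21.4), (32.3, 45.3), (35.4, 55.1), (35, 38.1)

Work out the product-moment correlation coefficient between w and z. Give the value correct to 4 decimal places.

n = 7, Σw = 227.3, Σz = 315.7, Σw² = 7496.23, Σz² = 15256.59, Σwz = 10497.47
nΣwz − ΣwΣz = 73482.29 − 71758.61 = 1723.68
nΣw² − (Σw)² = 52473.61 − 51665.29 = 808.32; nΣz² − (Σz)² = 106796.13 − 99666.49 = 7129.64
r = 1723.68 / √(808.32 × 7129.64) = 1723.68 / 2400.6313 ≈ 0.7180

0.7180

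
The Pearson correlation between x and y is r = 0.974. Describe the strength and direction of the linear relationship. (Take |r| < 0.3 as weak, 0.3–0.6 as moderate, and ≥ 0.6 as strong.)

r = 0.974 > 0 so the relationship is positive.
|r| = 0.974, which falls in the strong range.

strong positive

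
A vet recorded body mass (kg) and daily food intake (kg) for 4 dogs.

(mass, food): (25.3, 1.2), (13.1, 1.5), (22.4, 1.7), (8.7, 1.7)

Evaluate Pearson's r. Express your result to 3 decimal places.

-0.563

n = 4, Σx = 69.5, Σy = 6.1, Σx² = 1389.15, Σy² = 9.47, Σxy = 102.88
nΣxy − ΣxΣy = 411.52 − 423.95 = -12.43
nΣx² − (Σx)² = 5556.6 − 4830.25 = 726.35; nΣy² − (Σy)² = 37.88 − 37.21 = 0.67
r = -12.43 / √(726.35 × 0.67) = -12.43 / 22.0602 ≈ -0.563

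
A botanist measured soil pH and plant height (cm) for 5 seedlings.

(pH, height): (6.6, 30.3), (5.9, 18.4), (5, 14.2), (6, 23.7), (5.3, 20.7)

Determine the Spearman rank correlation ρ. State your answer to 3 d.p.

0.900

Rank pH: 5, 3, 1, 4, 2
Rank height: 5, 2, 1, 4, 3
d = rank(pH) − rank(height): 0, 1, 0, 0, -1; Σd² = 2
ρ = 1 − 6Σd² / [n(n²−1)] = 1 − 6×2 / (5×24) = 1 − 12/120 ≈ 0.900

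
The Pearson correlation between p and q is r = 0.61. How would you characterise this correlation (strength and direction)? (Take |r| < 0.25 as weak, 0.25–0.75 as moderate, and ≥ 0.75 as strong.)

r = 0.61 > 0 so the relationship is positive.
|r| = 0.61, which falls in the moderate range.

moderate positive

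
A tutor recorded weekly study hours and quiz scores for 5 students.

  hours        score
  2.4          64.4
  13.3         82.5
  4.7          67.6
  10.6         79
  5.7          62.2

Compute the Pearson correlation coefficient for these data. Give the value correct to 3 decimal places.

0.928

n = 5, Σx = 36.7, Σy = 355.7, Σx² = 349.59, Σy² = 25633.21, Σxy = 2761.47
nΣxy − ΣxΣy = 13807.35 − 13054.19 = 753.16
nΣx² − (Σx)² = 1747.95 − 1346.89 = 401.06; nΣy² − (Σy)² = 128166.05 − 126522.49 = 1643.56
r = 753.16 / √(401.06 × 1643.56) = 753.16 / 811.8905 ≈ 0.928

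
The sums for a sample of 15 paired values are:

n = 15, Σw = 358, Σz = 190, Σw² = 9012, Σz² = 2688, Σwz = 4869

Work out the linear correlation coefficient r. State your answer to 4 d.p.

0.9217

r = (nΣwz − ΣwΣz) / √[(nΣw² − (Σw)²)(nΣz² − (Σz)²)]
Numerator: 15×4869 − 358×190 = 5015
Denominator: √[(135180 − 128164)(40320 − 36100)] = √[7016 × 4220] = 5441.2793
r = 5015 / 5441.2793 ≈ 0.9217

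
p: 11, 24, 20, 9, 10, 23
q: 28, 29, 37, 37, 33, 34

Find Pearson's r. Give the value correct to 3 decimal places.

-0.090

n = 6, Σp = 97, Σq = 198, Σp² = 1807, Σq² = 6608, Σpq = 3189
nΣpq − ΣpΣq = 19134 − 19206 = -72
nΣp² − (Σp)² = 10842 − 9409 = 1433; nΣq² − (Σq)² = 39648 − 39204 = 444
r = -72 / √(1433 × 444) = -72 / 797.6541 ≈ -0.090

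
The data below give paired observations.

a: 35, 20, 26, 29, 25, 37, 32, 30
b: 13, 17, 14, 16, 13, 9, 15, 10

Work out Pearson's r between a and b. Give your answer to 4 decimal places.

n = 8, Σa = 234, Σb = 107, Σa² = 7060, Σb² = 1485, Σab = 3061
nΣab − ΣaΣb = 24488 − 25038 = -550
nΣa² − (Σa)² = 56480 − 54756 = 1724; nΣb² − (Σb)² = 11880 − 11449 = 431
r = -550 / √(1724 × 431) = -550 / 862.0000 ≈ -0.6381

-0.6381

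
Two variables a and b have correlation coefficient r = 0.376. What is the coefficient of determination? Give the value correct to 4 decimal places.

0.1414

r² = (0.376)² = 0.1414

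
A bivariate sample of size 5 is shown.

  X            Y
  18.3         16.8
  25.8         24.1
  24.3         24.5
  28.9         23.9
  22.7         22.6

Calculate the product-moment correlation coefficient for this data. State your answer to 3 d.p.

0.851

n = 5, ΣX = 120, ΣY = 111.9, ΣX² = 2941.52, ΣY² = 2545.27, ΣXY = 2728.3
nΣXY − ΣXΣY = 13641.5 − 13428 = 213.5
nΣX² − (ΣX)² = 14707.6 − 14400 = 307.6; nΣY² − (ΣY)² = 12726.35 − 12521.61 = 204.74
r = 213.5 / √(307.6 × 204.74) = 213.5 / 250.9542 ≈ 0.851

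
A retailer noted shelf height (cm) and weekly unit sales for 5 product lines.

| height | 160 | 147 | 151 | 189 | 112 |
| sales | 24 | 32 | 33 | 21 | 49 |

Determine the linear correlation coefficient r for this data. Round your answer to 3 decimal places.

-0.956

n = 5, Σx = 759, Σy = 159, Σx² = 118275, Σy² = 5531, Σxy = 22984
nΣxy − ΣxΣy = 114920 − 120681 = -5761
nΣx² − (Σx)² = 591375 − 576081 = 15294; nΣy² − (Σy)² = 27655 − 25281 = 2374
r = -5761 / √(15294 × 2374) = -5761 / 6025.6084 ≈ -0.956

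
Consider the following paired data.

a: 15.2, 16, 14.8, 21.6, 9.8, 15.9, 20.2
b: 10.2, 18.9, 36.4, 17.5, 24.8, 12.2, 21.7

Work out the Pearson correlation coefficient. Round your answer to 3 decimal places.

-0.237

n = 7, Σa = 113.5, Σb = 141.7, Σa² = 1929.53, Σb² = 3327.23, Σab = 2249.52
nΣab − ΣaΣb = 15746.64 − 16082.95 = -336.31
nΣa² − (Σa)² = 13506.71 − 12882.25 = 624.46; nΣb² − (Σb)² = 23290.61 − 20078.89 = 3211.72
r = -336.31 / √(624.46 × 3211.72) = -336.31 / 1416.1888 ≈ -0.237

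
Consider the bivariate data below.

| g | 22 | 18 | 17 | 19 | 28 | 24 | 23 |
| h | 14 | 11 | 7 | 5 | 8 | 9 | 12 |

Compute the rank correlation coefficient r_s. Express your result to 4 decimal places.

0.2143

Rank g: 4, 2, 1, 3, 7, 6, 5
Rank h: 7, 5, 2, 1, 3, 4, 6
d = rank(g) − rank(h): -3, -3, -1, 2, 4, 2, -1; Σd² = 44
ρ = 1 − 6Σd² / [n(n²−1)] = 1 − 6×44 / (7×48) = 1 − 264/336 ≈ 0.2143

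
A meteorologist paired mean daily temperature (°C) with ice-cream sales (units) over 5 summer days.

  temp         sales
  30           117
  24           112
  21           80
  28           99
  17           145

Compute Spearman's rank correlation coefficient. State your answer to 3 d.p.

-0.100

Rank temp: 5, 3, 2, 4, 1
Rank sales: 4, 3, 1, 2, 5
d = rank(temp) − rank(sales): 1, 0, 1, 2, -4; Σd² = 22
ρ = 1 − 6Σd² / [n(n²−1)] = 1 − 6×22 / (5×24) = 1 − 132/120 ≈ -0.100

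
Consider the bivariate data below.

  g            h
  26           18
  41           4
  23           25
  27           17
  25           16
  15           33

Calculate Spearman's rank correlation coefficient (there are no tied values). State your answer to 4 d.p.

-0.8286

Rank g: 4, 6, 2, 5, 3, 1
Rank h: 4, 1, 5, 3, 2, 6
d = rank(g) − rank(h): 0, 5, -3, 2, 1, -5; Σd² = 64
ρ = 1 − 6Σd² / [n(n²−1)] = 1 − 6×64 / (6×35) = 1 − 384/210 ≈ -0.8286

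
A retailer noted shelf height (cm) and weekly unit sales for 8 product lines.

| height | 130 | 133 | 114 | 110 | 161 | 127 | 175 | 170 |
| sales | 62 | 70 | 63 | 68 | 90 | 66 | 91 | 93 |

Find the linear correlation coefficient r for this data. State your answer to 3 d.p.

n = 8, Σx = 1120, Σy = 603, Σx² = 161260, Σy² = 46723, Σxy = 86639
nΣxy − ΣxΣy = 693112 − 675360 = 17752
nΣx² − (Σx)² = 1290080 − 1254400 = 35680; nΣy² − (Σy)² = 373784 − 363609 = 10175
r = 17752 / √(35680 × 10175) = 17752 / 19053.7135 ≈ 0.932

0.932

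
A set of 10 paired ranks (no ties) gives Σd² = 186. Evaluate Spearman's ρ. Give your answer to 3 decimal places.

ρ = 1 − 6Σd² / [n(n²−1)] = 1 − 6×186 / (10×99)
  = 1 − 1116/990 = 1 − 1.1273 ≈ -0.127

-0.127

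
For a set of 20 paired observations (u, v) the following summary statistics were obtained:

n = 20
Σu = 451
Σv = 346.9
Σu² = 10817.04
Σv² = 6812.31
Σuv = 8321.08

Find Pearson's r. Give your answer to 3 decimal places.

0.695

r = (nΣuv − ΣuΣv) / √[(nΣu² − (Σu)²)(nΣv² − (Σv)²)]
Numerator: 20×8321.08 − 451×346.9 = 9969.7
Denominator: √[(216340.8 − 203401)(136246.2 − 120339.61)] = √[12939.8 × 15906.59] = 14346.7102
r = 9969.7 / 14346.7102 ≈ 0.695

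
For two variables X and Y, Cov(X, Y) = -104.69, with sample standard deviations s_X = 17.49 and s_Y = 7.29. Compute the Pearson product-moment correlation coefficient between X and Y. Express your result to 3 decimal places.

-0.821

r = Cov(X,Y) / (s_X · s_Y) = -104.69 / (17.49 × 7.29)
  = -104.69 / 127.5021 ≈ -0.821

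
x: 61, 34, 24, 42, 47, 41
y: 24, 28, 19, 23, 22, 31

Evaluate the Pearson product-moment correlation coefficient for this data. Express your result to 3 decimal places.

0.158

n = 6, Σx = 249, Σy = 147, Σx² = 11107, Σy² = 3695, Σxy = 6143
nΣxy − ΣxΣy = 36858 − 36603 = 255
nΣx² − (Σx)² = 66642 − 62001 = 4641; nΣy² − (Σy)² = 22170 − 21609 = 561
r = 255 / √(4641 × 561) = 255 / 1613.5678 ≈ 0.158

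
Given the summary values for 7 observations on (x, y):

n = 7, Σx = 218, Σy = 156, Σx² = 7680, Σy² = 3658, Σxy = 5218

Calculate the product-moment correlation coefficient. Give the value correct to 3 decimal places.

r = (nΣxy − ΣxΣy) / √[(nΣx² − (Σx)²)(nΣy² − (Σy)²)]
Numerator: 7×5218 − 218×156 = 2518
Denominator: √[(53760 − 47524)(25606 − 24336)] = √[6236 × 1270] = 2814.1997
r = 2518 / 2814.1997 ≈ 0.895

0.895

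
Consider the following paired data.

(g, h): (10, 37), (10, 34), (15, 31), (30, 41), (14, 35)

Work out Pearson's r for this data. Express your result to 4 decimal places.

0.6731

n = 5, Σg = 79, Σh = 178, Σg² = 1521, Σh² = 6392, Σgh = 2895
nΣgh − ΣgΣh = 14475 − 14062 = 413
nΣg² − (Σg)² = 7605 − 6241 = 1364; nΣh² − (Σh)² = 31960 − 31684 = 276
r = 413 / √(1364 × 276) = 413 / 613.5666 ≈ 0.6731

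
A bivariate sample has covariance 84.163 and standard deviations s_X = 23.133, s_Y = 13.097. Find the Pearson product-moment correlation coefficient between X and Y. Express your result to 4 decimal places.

0.2778

r = Cov(X,Y) / (s_X · s_Y) = 84.163 / (23.133 × 13.097)
  = 84.163 / 302.9729 ≈ 0.2778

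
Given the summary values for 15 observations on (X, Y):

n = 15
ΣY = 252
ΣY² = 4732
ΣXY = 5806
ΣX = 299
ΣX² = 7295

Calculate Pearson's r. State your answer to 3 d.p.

0.960

r = (nΣXY − ΣXΣY) / √[(nΣX² − (ΣX)²)(nΣY² − (ΣY)²)]
Numerator: 15×5806 − 299×252 = 11742
Denominator: √[(109425 − 89401)(70980 − 63504)] = √[20024 × 7476] = 12235.1716
r = 11742 / 12235.1716 ≈ 0.960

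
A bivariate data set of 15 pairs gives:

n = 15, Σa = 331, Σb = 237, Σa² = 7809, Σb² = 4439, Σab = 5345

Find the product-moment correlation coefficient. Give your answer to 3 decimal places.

0.195

r = (nΣab − ΣaΣb) / √[(nΣa² − (Σa)²)(nΣb² − (Σb)²)]
Numerator: 15×5345 − 331×237 = 1728
Denominator: √[(117135 − 109561)(66585 − 56169)] = √[7574 × 10416] = 8882.0484
r = 1728 / 8882.0484 ≈ 0.195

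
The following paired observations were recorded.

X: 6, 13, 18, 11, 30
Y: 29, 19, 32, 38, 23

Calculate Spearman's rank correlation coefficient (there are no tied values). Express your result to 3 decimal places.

Rank X: 1, 3, 4, 2, 5
Rank Y: 3, 1, 4, 5, 2
d = rank(X) − rank(Y): -2, 2, 0, -3, 3; Σd² = 26
ρ = 1 − 6Σd² / [n(n²−1)] = 1 − 6×26 / (5×24) = 1 − 156/120 ≈ -0.300

-0.300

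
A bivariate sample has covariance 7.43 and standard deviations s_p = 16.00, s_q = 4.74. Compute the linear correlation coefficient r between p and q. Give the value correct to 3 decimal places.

r = Cov(p,q) / (s_p · s_q) = 7.43 / (16.00 × 4.74)
  = 7.43 / 75.8400 ≈ 0.098

0.098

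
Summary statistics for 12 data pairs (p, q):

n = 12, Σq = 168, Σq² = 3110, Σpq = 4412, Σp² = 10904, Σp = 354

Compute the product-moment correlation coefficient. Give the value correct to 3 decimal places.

r = (nΣpq − ΣpΣq) / √[(nΣp² − (Σp)²)(nΣq² − (Σq)²)]
Numerator: 12×4412 − 354×168 = -6528
Denominator: √[(130848 − 125316)(37320 − 28224)] = √[5532 × 9096] = 7093.5937
r = -6528 / 7093.5937 ≈ -0.920

-0.920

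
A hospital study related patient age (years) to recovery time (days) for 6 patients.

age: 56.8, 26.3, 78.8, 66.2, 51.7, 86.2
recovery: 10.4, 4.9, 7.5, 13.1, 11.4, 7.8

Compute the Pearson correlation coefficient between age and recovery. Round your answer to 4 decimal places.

n = 6, Σx = 366, Σy = 55.1, Σx² = 24613.14, Σy² = 550.83, Σxy = 3439.55
nΣxy − ΣxΣy = 20637.3 − 20166.6 = 470.7
nΣx² − (Σx)² = 147678.84 − 133956 = 13722.84; nΣy² − (Σy)² = 3304.98 − 3036.01 = 268.97
r = 470.7 / √(13722.84 × 268.97) = 470.7 / 1921.2059 ≈ 0.2450

0.2450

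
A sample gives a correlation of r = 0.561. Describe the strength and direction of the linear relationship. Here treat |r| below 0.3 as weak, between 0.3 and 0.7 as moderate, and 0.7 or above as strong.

moderate positive

r = 0.561 > 0 so the relationship is positive.
|r| = 0.561, which falls in the moderate range.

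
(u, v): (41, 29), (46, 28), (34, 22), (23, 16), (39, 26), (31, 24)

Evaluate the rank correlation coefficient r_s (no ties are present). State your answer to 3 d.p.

0.886

Rank u: 5, 6, 3, 1, 4, 2
Rank v: 6, 5, 2, 1, 4, 3
d = rank(u) − rank(v): -1, 1, 1, 0, 0, -1; Σd² = 4
ρ = 1 − 6Σd² / [n(n²−1)] = 1 − 6×4 / (6×35) = 1 − 24/210 ≈ 0.886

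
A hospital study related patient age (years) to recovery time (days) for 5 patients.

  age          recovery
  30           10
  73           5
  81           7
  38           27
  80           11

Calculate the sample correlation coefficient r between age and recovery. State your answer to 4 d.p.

-0.5698

n = 5, Σx = 302, Σy = 60, Σx² = 20634, Σy² = 1024, Σxy = 3138
nΣxy − ΣxΣy = 15690 − 18120 = -2430
nΣx² − (Σx)² = 103170 − 91204 = 11966; nΣy² − (Σy)² = 5120 − 3600 = 1520
r = -2430 / √(11966 × 1520) = -2430 / 4264.7767 ≈ -0.5698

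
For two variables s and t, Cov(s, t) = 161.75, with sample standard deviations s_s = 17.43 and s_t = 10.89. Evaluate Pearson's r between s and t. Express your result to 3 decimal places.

0.852

r = Cov(s,t) / (s_s · s_t) = 161.75 / (17.43 × 10.89)
  = 161.75 / 189.8127 ≈ 0.852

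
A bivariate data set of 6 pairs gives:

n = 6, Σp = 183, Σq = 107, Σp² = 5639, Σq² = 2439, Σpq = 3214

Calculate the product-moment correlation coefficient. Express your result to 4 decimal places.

-0.2833

r = (nΣpq − ΣpΣq) / √[(nΣp² − (Σp)²)(nΣq² − (Σq)²)]
Numerator: 6×3214 − 183×107 = -297
Denominator: √[(33834 − 33489)(14634 − 11449)] = √[345 × 3185] = 1048.2485
r = -297 / 1048.2485 ≈ -0.2833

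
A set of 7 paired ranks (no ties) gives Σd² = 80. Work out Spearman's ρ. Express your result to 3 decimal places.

-0.429

ρ = 1 − 6Σd² / [n(n²−1)] = 1 − 6×80 / (7×48)
  = 1 − 480/336 = 1 − 1.4286 ≈ -0.429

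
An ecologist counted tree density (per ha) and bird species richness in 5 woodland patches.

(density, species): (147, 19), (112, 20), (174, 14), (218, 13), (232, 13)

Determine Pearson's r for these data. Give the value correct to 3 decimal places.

-0.932

n = 5, Σx = 883, Σy = 79, Σx² = 165777, Σy² = 1295, Σxy = 13319
nΣxy − ΣxΣy = 66595 − 69757 = -3162
nΣx² − (Σx)² = 828885 − 779689 = 49196; nΣy² − (Σy)² = 6475 − 6241 = 234
r = -3162 / √(49196 × 234) = -3162 / 3392.9138 ≈ -0.932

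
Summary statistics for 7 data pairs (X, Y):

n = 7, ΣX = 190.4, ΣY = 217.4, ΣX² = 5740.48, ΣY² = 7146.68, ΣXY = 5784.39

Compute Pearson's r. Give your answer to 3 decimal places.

r = (nΣXY − ΣXΣY) / √[(nΣX² − (ΣX)²)(nΣY² − (ΣY)²)]
Numerator: 7×5784.39 − 190.4×217.4 = -902.23
Denominator: √[(40183.36 − 36252.16)(50026.76 − 47262.76)] = √[3931.2 × 2764] = 3296.3369
r = -902.23 / 3296.3369 ≈ -0.274

-0.274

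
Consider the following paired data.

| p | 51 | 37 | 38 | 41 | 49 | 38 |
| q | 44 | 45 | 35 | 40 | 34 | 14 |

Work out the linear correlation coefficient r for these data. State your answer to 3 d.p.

0.294

n = 6, Σp = 254, Σq = 212, Σp² = 10940, Σq² = 8138, Σpq = 9077
nΣpq − ΣpΣq = 54462 − 53848 = 614
nΣp² − (Σp)² = 65640 − 64516 = 1124; nΣq² − (Σq)² = 48828 − 44944 = 3884
r = 614 / √(1124 × 3884) = 614 / 2089.4057 ≈ 0.294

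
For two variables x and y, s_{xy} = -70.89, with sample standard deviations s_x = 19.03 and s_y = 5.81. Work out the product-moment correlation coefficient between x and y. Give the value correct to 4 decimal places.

-0.6412

r = Cov(x,y) / (s_x · s_y) = -70.89 / (19.03 × 5.81)
  = -70.89 / 110.5643 ≈ -0.6412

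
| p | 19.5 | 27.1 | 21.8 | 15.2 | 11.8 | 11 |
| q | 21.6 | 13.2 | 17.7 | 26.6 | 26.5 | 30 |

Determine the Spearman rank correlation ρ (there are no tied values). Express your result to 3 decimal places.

-0.943

Rank p: 4, 6, 5, 3, 2, 1
Rank q: 3, 1, 2, 5, 4, 6
d = rank(p) − rank(q): 1, 5, 3, -2, -2, -5; Σd² = 68
ρ = 1 − 6Σd² / [n(n²−1)] = 1 − 6×68 / (6×35) = 1 − 408/210 ≈ -0.943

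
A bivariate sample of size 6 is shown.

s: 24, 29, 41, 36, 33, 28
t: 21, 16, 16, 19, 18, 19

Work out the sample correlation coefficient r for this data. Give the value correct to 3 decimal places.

-0.604

n = 6, Σs = 191, Σt = 109, Σs² = 6267, Σt² = 1999, Σst = 3434
nΣst − ΣsΣt = 20604 − 20819 = -215
nΣs² − (Σs)² = 37602 − 36481 = 1121; nΣt² − (Σt)² = 11994 − 11881 = 113
r = -215 / √(1121 × 113) = -215 / 355.9115 ≈ -0.604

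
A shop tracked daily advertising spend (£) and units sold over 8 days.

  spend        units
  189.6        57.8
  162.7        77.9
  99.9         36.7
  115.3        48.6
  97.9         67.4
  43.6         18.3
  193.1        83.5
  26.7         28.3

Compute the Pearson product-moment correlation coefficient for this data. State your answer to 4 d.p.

n = 8, Σx = 928.8, Σy = 418.5, Σx² = 135179.42, Σy² = 25768.89, Σxy = 57178.92
nΣxy − ΣxΣy = 457431.36 − 388702.8 = 68728.56
nΣx² − (Σx)² = 1081435.36 − 862669.44 = 218765.92; nΣy² − (Σy)² = 206151.12 − 175142.25 = 31008.87
r = 68728.56 / √(218765.92 × 31008.87) = 68728.56 / 82363.1227 ≈ 0.8345

0.8345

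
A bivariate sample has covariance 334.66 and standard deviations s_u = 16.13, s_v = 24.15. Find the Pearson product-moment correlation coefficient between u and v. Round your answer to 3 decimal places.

0.859

r = Cov(u,v) / (s_u · s_v) = 334.66 / (16.13 × 24.15)
  = 334.66 / 389.5395 ≈ 0.859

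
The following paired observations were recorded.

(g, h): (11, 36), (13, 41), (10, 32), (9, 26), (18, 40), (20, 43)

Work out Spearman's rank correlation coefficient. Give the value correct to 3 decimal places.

Rank g: 3, 4, 2, 1, 5, 6
Rank h: 3, 5, 2, 1, 4, 6
d = rank(g) − rank(h): 0, -1, 0, 0, 1, 0; Σd² = 2
ρ = 1 − 6Σd² / [n(n²−1)] = 1 − 6×2 / (6×35) = 1 − 12/210 ≈ 0.943

0.943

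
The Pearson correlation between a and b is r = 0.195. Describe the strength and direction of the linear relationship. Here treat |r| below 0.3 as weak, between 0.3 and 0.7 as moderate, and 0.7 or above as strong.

r = 0.195 > 0 so the relationship is positive.
|r| = 0.195, which falls in the weak range.

weak positive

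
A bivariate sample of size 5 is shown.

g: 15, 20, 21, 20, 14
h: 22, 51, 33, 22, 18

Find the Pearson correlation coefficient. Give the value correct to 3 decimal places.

0.616

n = 5, Σg = 90, Σh = 146, Σg² = 1662, Σh² = 4982, Σgh = 2735
nΣgh − ΣgΣh = 13675 − 13140 = 535
nΣg² − (Σg)² = 8310 − 8100 = 210; nΣh² − (Σh)² = 24910 − 21316 = 3594
r = 535 / √(210 × 3594) = 535 / 868.7577 ≈ 0.616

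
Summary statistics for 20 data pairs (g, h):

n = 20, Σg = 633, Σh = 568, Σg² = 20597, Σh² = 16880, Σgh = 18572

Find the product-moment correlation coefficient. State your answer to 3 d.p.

r = (nΣgh − ΣgΣh) / √[(nΣg² − (Σg)²)(nΣh² − (Σh)²)]
Numerator: 20×18572 − 633×568 = 11896
Denominator: √[(411940 − 400689)(337600 − 322624)] = √[11251 × 14976] = 12980.5615
r = 11896 / 12980.5615 ≈ 0.916

0.916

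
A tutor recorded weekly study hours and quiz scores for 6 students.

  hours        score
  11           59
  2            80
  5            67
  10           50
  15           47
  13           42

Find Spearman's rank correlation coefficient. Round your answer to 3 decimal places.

Rank hours: 4, 1, 2, 3, 6, 5
Rank score: 4, 6, 5, 3, 2, 1
d = rank(hours) − rank(score): 0, -5, -3, 0, 4, 4; Σd² = 66
ρ = 1 − 6Σd² / [n(n²−1)] = 1 − 6×66 / (6×35) = 1 − 396/210 ≈ -0.886

-0.886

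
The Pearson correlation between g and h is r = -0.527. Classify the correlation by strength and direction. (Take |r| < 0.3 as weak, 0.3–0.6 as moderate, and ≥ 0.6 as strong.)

r = -0.527 < 0 so the relationship is negative.
|r| = 0.527, which falls in the moderate range.

moderate negative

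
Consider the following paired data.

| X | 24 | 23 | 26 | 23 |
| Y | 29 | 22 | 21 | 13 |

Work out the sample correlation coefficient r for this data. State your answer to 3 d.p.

n = 4, ΣX = 96, ΣY = 85, ΣX² = 2310, ΣY² = 1935, ΣXY = 2047
nΣXY − ΣXΣY = 8188 − 8160 = 28
nΣX² − (ΣX)² = 9240 − 9216 = 24; nΣY² − (ΣY)² = 7740 − 7225 = 515
r = 28 / √(24 × 515) = 28 / 111.1755 ≈ 0.252

0.252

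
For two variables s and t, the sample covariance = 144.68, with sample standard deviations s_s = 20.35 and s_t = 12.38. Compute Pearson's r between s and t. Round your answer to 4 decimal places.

r = Cov(s,t) / (s_s · s_t) = 144.68 / (20.35 × 12.38)
  = 144.68 / 251.9330 ≈ 0.5743

0.5743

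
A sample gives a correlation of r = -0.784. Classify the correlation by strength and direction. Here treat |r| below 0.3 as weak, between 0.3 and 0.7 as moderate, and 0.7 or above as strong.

strong negative

r = -0.784 < 0 so the relationship is negative.
|r| = 0.784, which falls in the strong range.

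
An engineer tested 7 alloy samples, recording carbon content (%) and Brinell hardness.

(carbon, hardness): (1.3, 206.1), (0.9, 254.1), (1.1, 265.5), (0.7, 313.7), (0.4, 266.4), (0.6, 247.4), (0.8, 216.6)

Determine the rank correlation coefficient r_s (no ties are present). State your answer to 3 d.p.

Rank carbon: 7, 5, 6, 3, 1, 2, 4
Rank hardness: 1, 4, 5, 7, 6, 3, 2
d = rank(carbon) − rank(hardness): 6, 1, 1, -4, -5, -1, 2; Σd² = 84
ρ = 1 − 6Σd² / [n(n²−1)] = 1 − 6×84 / (7×48) = 1 − 504/336 ≈ -0.500

-0.500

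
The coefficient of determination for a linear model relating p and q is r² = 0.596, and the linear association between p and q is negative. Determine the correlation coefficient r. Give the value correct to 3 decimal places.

-0.772

|r| = √0.596 = 0.772
The association is negative, so r = −0.772.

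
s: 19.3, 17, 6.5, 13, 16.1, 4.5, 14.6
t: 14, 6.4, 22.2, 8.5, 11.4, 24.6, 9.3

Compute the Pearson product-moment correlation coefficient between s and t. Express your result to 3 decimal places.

n = 7, Σs = 91, Σt = 96.4, Σs² = 1365.36, Σt² = 1623.66, Σst = 1063.82
nΣst − ΣsΣt = 7446.74 − 8772.4 = -1325.66
nΣs² − (Σs)² = 9557.52 − 8281 = 1276.52; nΣt² − (Σt)² = 11365.62 − 9292.96 = 2072.66
r = -1325.66 / √(1276.52 × 2072.66) = -1325.66 / 1626.5891 ≈ -0.815

-0.815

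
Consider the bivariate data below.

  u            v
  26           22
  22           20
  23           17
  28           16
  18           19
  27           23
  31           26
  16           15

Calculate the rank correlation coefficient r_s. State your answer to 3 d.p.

0.571

Rank u: 5, 3, 4, 7, 2, 6, 8, 1
Rank v: 6, 5, 3, 2, 4, 7, 8, 1
d = rank(u) − rank(v): -1, -2, 1, 5, -2, -1, 0, 0; Σd² = 36
ρ = 1 − 6Σd² / [n(n²−1)] = 1 − 6×36 / (8×63) = 1 − 216/504 ≈ 0.571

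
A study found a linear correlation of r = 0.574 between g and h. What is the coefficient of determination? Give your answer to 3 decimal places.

0.329

r² = (0.574)² = 0.329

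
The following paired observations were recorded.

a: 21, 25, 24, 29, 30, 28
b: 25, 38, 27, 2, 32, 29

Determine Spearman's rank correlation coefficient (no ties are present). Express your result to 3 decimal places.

0.200

Rank a: 1, 3, 2, 5, 6, 4
Rank b: 2, 6, 3, 1, 5, 4
d = rank(a) − rank(b): -1, -3, -1, 4, 1, 0; Σd² = 28
ρ = 1 − 6Σd² / [n(n²−1)] = 1 − 6×28 / (6×35) = 1 − 168/210 ≈ 0.200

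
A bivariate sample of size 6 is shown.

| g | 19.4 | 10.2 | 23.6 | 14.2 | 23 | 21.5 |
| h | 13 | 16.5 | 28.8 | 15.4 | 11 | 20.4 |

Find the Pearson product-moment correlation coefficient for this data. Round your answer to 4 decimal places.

n = 6, Σg = 111.9, Σh = 105.1, Σg² = 2230.25, Σh² = 2045.01, Σgh = 2010.46
nΣgh − ΣgΣh = 12062.76 − 11760.69 = 302.07
nΣg² − (Σg)² = 13381.5 − 12521.61 = 859.89; nΣh² − (Σh)² = 12270.06 − 11046.01 = 1224.05
r = 302.07 / √(859.89 × 1224.05) = 302.07 / 1025.9378 ≈ 0.2944

0.2944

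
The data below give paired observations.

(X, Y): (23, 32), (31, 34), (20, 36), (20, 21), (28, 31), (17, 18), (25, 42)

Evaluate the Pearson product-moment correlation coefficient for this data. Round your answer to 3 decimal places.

0.565

n = 7, ΣX = 164, ΣY = 214, ΣX² = 3988, ΣY² = 6966, ΣXY = 5154
nΣXY − ΣXΣY = 36078 − 35096 = 982
nΣX² − (ΣX)² = 27916 − 26896 = 1020; nΣY² − (ΣY)² = 48762 − 45796 = 2966
r = 982 / √(1020 × 2966) = 982 / 1739.3447 ≈ 0.565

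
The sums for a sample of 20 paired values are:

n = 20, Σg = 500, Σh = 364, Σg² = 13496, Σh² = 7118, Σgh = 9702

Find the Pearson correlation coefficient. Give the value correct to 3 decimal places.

0.859

r = (nΣgh − ΣgΣh) / √[(nΣg² − (Σg)²)(nΣh² − (Σh)²)]
Numerator: 20×9702 − 500×364 = 12040
Denominator: √[(269920 − 250000)(142360 − 132496)] = √[19920 × 9864] = 14017.5205
r = 12040 / 14017.5205 ≈ 0.859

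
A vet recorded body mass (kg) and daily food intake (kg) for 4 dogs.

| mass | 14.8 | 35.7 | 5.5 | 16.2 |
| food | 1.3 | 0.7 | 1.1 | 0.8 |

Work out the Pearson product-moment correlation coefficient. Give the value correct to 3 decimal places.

n = 4, Σx = 72.2, Σy = 3.9, Σx² = 1786.22, Σy² = 4.03, Σxy = 63.24
nΣxy − ΣxΣy = 252.96 − 281.58 = -28.62
nΣx² − (Σx)² = 7144.88 − 5212.84 = 1932.04; nΣy² − (Σy)² = 16.12 − 15.21 = 0.91
r = -28.62 / √(1932.04 × 0.91) = -28.62 / 41.9304 ≈ -0.683

-0.683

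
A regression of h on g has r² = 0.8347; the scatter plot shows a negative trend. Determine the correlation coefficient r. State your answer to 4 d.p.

-0.9136

|r| = √0.8347 = 0.9136
The association is negative, so r = −0.9136.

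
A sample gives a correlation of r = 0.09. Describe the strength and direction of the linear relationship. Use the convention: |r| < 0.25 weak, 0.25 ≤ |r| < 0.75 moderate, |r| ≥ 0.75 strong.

r = 0.09 > 0 so the relationship is positive.
|r| = 0.09, which falls in the weak range.

weak positive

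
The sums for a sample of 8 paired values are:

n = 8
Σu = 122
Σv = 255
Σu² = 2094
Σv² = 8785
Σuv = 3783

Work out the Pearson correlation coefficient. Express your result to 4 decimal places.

-0.2700

r = (nΣuv − ΣuΣv) / √[(nΣu² − (Σu)²)(nΣv² − (Σv)²)]
Numerator: 8×3783 − 122×255 = -846
Denominator: √[(16752 − 14884)(70280 − 65025)] = √[1868 × 5255] = 3133.1039
r = -846 / 3133.1039 ≈ -0.2700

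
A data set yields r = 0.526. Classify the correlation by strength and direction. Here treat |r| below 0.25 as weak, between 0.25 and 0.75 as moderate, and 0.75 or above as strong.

r = 0.526 > 0 so the relationship is positive.
|r| = 0.526, which falls in the moderate range.

moderate positive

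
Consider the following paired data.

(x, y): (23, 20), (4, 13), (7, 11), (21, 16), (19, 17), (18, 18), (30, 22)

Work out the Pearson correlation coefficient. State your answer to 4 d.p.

n = 7, Σx = 122, Σy = 117, Σx² = 2620, Σy² = 2043, Σxy = 2232
nΣxy − ΣxΣy = 15624 − 14274 = 1350
nΣx² − (Σx)² = 18340 − 14884 = 3456; nΣy² − (Σy)² = 14301 − 13689 = 612
r = 1350 / √(3456 × 612) = 1350 / 1454.3287 ≈ 0.9283

0.9283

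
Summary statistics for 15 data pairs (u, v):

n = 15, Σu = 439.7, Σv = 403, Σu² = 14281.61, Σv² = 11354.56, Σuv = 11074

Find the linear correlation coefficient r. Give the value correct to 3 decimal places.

r = (nΣuv − ΣuΣv) / √[(nΣu² − (Σu)²)(nΣv² − (Σv)²)]
Numerator: 15×11074 − 439.7×403 = -11089.1
Denominator: √[(214224.15 − 193336.09)(170318.4 − 162409)] = √[20888.06 × 7909.4] = 12853.4829
r = -11089.1 / 12853.4829 ≈ -0.863

-0.863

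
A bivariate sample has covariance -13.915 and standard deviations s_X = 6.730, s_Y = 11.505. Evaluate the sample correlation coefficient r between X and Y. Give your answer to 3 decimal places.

r = Cov(X,Y) / (s_X · s_Y) = -13.915 / (6.730 × 11.505)
  = -13.915 / 77.4287 ≈ -0.180

-0.180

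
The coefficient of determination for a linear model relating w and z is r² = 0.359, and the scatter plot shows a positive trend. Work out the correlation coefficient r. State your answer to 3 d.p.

|r| = √0.359 = 0.599
The association is positive, so r = 0.599.

0.599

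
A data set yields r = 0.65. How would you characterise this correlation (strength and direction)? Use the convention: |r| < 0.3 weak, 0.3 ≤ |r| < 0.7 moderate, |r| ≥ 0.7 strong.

moderate positive

r = 0.65 > 0 so the relationship is positive.
|r| = 0.65, which falls in the moderate range.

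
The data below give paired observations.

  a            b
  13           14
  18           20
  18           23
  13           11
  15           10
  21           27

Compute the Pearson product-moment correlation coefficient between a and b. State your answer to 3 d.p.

0.915

n = 6, Σa = 98, Σb = 105, Σa² = 1652, Σb² = 2075, Σab = 1816
nΣab − ΣaΣb = 10896 − 10290 = 606
nΣa² − (Σa)² = 9912 − 9604 = 308; nΣb² − (Σb)² = 12450 − 11025 = 1425
r = 606 / √(308 × 1425) = 606 / 662.4953 ≈ 0.915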